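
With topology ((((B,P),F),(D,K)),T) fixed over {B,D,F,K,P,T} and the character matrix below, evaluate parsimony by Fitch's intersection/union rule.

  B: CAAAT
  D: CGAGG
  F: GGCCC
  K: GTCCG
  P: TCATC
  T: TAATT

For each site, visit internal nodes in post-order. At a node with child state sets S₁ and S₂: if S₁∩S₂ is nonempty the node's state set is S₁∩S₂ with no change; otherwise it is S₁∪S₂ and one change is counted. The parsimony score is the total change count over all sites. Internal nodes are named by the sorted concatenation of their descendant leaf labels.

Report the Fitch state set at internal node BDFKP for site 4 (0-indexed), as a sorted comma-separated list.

C,G

[col 0] BP: children B:{C}, P:{T} ∪→ {C,T}; cost 1
[col 0] BFP: children BP:{C,T}, F:{G} ∪→ {C,G,T}; cost 1
[col 0] DK: children D:{C}, K:{G} ∪→ {C,G}; cost 1
[col 0] BDFKP: children BFP:{C,G,T}, DK:{C,G} ∩→ {C,G}; cost 0
[col 0] BDFKPT: children BDFKP:{C,G}, T:{T} ∪→ {C,G,T}; cost 1
[col 1] BP: children B:{A}, P:{C} ∪→ {A,C}; cost 1
[col 1] BFP: children BP:{A,C}, F:{G} ∪→ {A,C,G}; cost 1
[col 1] DK: children D:{G}, K:{T} ∪→ {G,T}; cost 1
[col 1] BDFKP: children BFP:{A,C,G}, DK:{G,T} ∩→ {G}; cost 0
[col 1] BDFKPT: children BDFKP:{G}, T:{A} ∪→ {A,G}; cost 1
[col 2] BP: children B:{A}, P:{A} ∩→ {A}; cost 0
[col 2] BFP: children BP:{A}, F:{C} ∪→ {A,C}; cost 1
[col 2] DK: children D:{A}, K:{C} ∪→ {A,C}; cost 1
[col 2] BDFKP: children BFP:{A,C}, DK:{A,C} ∩→ {A,C}; cost 0
[col 2] BDFKPT: children BDFKP:{A,C}, T:{A} ∩→ {A}; cost 0
[col 3] BP: children B:{A}, P:{T} ∪→ {A,T}; cost 1
[col 3] BFP: children BP:{A,T}, F:{C} ∪→ {A,C,T}; cost 1
[col 3] DK: children D:{G}, K:{C} ∪→ {C,G}; cost 1
[col 3] BDFKP: children BFP:{A,C,T}, DK:{C,G} ∩→ {C}; cost 0
[col 3] BDFKPT: children BDFKP:{C}, T:{T} ∪→ {C,T}; cost 1
[col 4] BP: children B:{T}, P:{C} ∪→ {C,T}; cost 1
[col 4] BFP: children BP:{C,T}, F:{C} ∩→ {C}; cost 0
[col 4] DK: children D:{G}, K:{G} ∩→ {G}; cost 0
[col 4] BDFKP: children BFP:{C}, DK:{G} ∪→ {C,G}; cost 1
[col 4] BDFKPT: children BDFKP:{C,G}, T:{T} ∪→ {C,G,T}; cost 1
per-site changes: [4, 4, 2, 4, 3]; total = 17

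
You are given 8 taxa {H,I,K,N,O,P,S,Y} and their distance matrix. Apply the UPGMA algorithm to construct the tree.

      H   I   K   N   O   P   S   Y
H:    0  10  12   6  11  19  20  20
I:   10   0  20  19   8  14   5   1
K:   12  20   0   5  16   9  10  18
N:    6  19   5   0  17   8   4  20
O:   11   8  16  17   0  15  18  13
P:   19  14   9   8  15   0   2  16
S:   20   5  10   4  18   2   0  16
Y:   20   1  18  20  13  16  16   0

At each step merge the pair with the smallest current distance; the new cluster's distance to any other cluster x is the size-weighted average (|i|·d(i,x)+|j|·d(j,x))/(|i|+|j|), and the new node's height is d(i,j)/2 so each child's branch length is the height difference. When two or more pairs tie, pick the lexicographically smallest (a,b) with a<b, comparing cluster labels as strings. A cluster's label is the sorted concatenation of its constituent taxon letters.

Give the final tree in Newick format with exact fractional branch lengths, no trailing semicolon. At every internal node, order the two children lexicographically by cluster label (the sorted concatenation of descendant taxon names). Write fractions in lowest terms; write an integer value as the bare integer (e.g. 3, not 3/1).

step 1: merge (I,Y) at d=1; branch lengths I→1/2, Y→1/2; new cluster IY
  updated: d(H,IY)=15, d(IY,K)=19, d(IY,N)=39/2, d(IY,O)=21/2, d(IY,P)=15, d(IY,S)=21/2
step 2: merge (P,S) at d=2; branch lengths P→1, S→1; new cluster PS
  updated: d(H,PS)=39/2, d(IY,PS)=51/4, d(K,PS)=19/2, d(N,PS)=6, d(O,PS)=33/2
step 3: merge (K,N) at d=5; branch lengths K→5/2, N→5/2; new cluster KN
  updated: d(H,KN)=9, d(IY,KN)=77/4, d(KN,O)=33/2, d(KN,PS)=31/4
step 4: merge (KN,PS) at d=31/4; branch lengths KN→11/8, PS→23/8; new cluster KNPS
  updated: d(H,KNPS)=57/4, d(IY,KNPS)=16, d(KNPS,O)=33/2
step 5: merge (IY,O) at d=21/2; branch lengths IY→19/4, O→21/4; new cluster IOY
  updated: d(H,IOY)=41/3, d(IOY,KNPS)=97/6
step 6: merge (H,IOY) at d=41/3; branch lengths H→41/6, IOY→19/12; new cluster HIOY
  updated: d(HIOY,KNPS)=251/16
step 7: merge (HIOY,KNPS) at d=251/16; branch lengths HIOY→97/96, KNPS→127/32; new cluster HIKNOPSY
final tree: ((H:41/6,((I:1/2,Y:1/2):19/4,O:21/4):19/12):97/96,((K:5/2,N:5/2):11/8,(P:1,S:1):23/8):127/32)
total length: 1711/48

((H:41/6,((I:1/2,Y:1/2):19/4,O:21/4):19/12):97/96,((K:5/2,N:5/2):11/8,(P:1,S:1):23/8):127/32)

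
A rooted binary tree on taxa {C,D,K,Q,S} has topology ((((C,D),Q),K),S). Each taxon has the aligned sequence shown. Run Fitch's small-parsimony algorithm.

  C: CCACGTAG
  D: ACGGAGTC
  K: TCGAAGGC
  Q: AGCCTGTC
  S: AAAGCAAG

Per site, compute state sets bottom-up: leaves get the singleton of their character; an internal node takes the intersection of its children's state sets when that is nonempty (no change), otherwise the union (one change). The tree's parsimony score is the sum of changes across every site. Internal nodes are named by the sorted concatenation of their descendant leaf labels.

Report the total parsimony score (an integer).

20

CD@0: {C} ∪ {A} = {A,C} (union, +1)
CDQ@0: {A,C} ∩ {A} = {A} (intersection, +0)
CDKQ@0: {A} ∪ {T} = {A,T} (union, +1)
CDKQS@0: {A,T} ∩ {A} = {A} (intersection, +0)
CD@1: {C} ∩ {C} = {C} (intersection, +0)
CDQ@1: {C} ∪ {G} = {C,G} (union, +1)
CDKQ@1: {C,G} ∩ {C} = {C} (intersection, +0)
CDKQS@1: {C} ∪ {A} = {A,C} (union, +1)
CD@2: {A} ∪ {G} = {A,G} (union, +1)
CDQ@2: {A,G} ∪ {C} = {A,C,G} (union, +1)
CDKQ@2: {A,C,G} ∩ {G} = {G} (intersection, +0)
CDKQS@2: {G} ∪ {A} = {A,G} (union, +1)
CD@3: {C} ∪ {G} = {C,G} (union, +1)
CDQ@3: {C,G} ∩ {C} = {C} (intersection, +0)
CDKQ@3: {C} ∪ {A} = {A,C} (union, +1)
CDKQS@3: {A,C} ∪ {G} = {A,C,G} (union, +1)
CD@4: {G} ∪ {A} = {A,G} (union, +1)
CDQ@4: {A,G} ∪ {T} = {A,G,T} (union, +1)
CDKQ@4: {A,G,T} ∩ {A} = {A} (intersection, +0)
CDKQS@4: {A} ∪ {C} = {A,C} (union, +1)
CD@5: {T} ∪ {G} = {G,T} (union, +1)
CDQ@5: {G,T} ∩ {G} = {G} (intersection, +0)
CDKQ@5: {G} ∩ {G} = {G} (intersection, +0)
CDKQS@5: {G} ∪ {A} = {A,G} (union, +1)
CD@6: {A} ∪ {T} = {A,T} (union, +1)
CDQ@6: {A,T} ∩ {T} = {T} (intersection, +0)
CDKQ@6: {T} ∪ {G} = {G,T} (union, +1)
CDKQS@6: {G,T} ∪ {A} = {A,G,T} (union, +1)
CD@7: {G} ∪ {C} = {C,G} (union, +1)
CDQ@7: {C,G} ∩ {C} = {C} (intersection, +0)
CDKQ@7: {C} ∩ {C} = {C} (intersection, +0)
CDKQS@7: {C} ∪ {G} = {C,G} (union, +1)
per-site changes: [2, 2, 3, 3, 3, 2, 3, 2]; total = 20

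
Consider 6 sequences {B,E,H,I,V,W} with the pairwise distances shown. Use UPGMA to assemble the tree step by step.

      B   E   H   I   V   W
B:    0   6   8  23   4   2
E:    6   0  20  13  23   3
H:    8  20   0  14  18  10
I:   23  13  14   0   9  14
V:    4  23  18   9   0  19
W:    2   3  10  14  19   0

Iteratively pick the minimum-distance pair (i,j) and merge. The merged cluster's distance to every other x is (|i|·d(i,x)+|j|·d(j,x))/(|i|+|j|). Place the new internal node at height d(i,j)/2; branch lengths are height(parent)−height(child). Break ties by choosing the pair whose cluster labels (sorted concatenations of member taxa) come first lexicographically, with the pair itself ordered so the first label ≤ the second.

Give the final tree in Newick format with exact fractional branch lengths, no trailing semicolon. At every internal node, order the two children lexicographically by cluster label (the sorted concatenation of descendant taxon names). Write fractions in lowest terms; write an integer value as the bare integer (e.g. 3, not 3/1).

((((B:1,W:1):5/4,E:9/4):49/12,H:19/3):5/3,(I:9/2,V:9/2):7/2)

1. join B+W (d=2) ⇒ BW; edges |B|=1, |W|=1
  updated: d(BW,E)=9/2, d(BW,H)=9, d(BW,I)=37/2, d(BW,V)=23/2
2. join BW+E (d=9/2) ⇒ BEW; edges |BW|=5/4, |E|=9/4
  updated: d(BEW,H)=38/3, d(BEW,I)=50/3, d(BEW,V)=46/3
3. join I+V (d=9) ⇒ IV; edges |I|=9/2, |V|=9/2
  updated: d(BEW,IV)=16, d(H,IV)=16
4. join BEW+H (d=38/3) ⇒ BEHW; edges |BEW|=49/12, |H|=19/3
  updated: d(BEHW,IV)=16
5. join BEHW+IV (d=16) ⇒ BEHIVW; edges |BEHW|=5/3, |IV|=7/2
final tree: ((((B:1,W:1):5/4,E:9/4):49/12,H:19/3):5/3,(I:9/2,V:9/2):7/2)
total length: 361/12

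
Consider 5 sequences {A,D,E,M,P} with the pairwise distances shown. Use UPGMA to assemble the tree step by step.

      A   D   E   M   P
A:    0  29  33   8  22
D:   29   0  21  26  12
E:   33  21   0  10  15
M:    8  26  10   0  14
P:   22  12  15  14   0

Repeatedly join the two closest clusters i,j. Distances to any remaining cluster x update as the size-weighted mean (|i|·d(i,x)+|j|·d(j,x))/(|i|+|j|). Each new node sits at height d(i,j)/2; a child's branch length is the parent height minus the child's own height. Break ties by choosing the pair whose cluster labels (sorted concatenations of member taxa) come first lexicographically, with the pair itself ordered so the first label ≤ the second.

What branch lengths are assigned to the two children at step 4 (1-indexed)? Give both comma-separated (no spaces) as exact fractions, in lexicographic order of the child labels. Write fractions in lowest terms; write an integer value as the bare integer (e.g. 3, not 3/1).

1. join A+M (d=8) ⇒ AM; edges |A|=4, |M|=4
  updated: d(AM,D)=55/2, d(AM,E)=43/2, d(AM,P)=18
2. join D+P (d=12) ⇒ DP; edges |D|=6, |P|=6
  updated: d(AM,DP)=91/4, d(DP,E)=18
3. join DP+E (d=18) ⇒ DEP; edges |DP|=3, |E|=9
  updated: d(AM,DEP)=67/3
4. join AM+DEP (d=67/3) ⇒ ADEMP; edges |AM|=43/6, |DEP|=13/6
final tree: ((A:4,M:4):43/6,((D:6,P:6):3,E:9):13/6)
total length: 124/3

43/6,13/6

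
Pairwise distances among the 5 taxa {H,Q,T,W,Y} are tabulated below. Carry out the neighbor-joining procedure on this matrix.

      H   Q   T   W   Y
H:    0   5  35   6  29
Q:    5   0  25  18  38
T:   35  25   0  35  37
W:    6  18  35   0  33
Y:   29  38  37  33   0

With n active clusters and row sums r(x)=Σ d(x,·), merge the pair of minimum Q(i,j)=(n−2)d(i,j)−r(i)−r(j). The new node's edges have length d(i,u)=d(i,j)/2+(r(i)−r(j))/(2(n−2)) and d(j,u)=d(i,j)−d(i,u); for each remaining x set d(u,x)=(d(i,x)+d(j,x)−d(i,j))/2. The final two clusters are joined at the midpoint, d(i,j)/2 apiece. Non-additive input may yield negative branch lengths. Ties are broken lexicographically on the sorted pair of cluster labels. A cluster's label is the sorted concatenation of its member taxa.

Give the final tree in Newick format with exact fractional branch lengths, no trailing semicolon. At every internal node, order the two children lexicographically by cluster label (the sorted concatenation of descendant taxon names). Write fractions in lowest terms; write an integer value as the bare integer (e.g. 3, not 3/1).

1. join T+Y (d=37, Q=-158) ⇒ TY; edges |T|=53/3, |Y|=58/3
  updated: d(H,TY)=27/2, d(Q,TY)=13, d(TY,W)=31/2
2. join H+W (d=6, Q=-52) ⇒ HW; edges |H|=-3/4, |W|=27/4
  updated: d(HW,Q)=17/2, d(HW,TY)=23/2
3. join HW+Q (d=17/2, Q=-33) ⇒ HQW; edges |HW|=7/2, |Q|=5
  updated: d(HQW,TY)=8
4. join HQW+TY (d=8) ⇒ HQTWY; edges |HQW|=4, |TY|=4
final tree: (((H:-3/4,W:27/4):7/2,Q:5):4,(T:53/3,Y:58/3):4)
total length: 119/2

(((H:-3/4,W:27/4):7/2,Q:5):4,(T:53/3,Y:58/3):4)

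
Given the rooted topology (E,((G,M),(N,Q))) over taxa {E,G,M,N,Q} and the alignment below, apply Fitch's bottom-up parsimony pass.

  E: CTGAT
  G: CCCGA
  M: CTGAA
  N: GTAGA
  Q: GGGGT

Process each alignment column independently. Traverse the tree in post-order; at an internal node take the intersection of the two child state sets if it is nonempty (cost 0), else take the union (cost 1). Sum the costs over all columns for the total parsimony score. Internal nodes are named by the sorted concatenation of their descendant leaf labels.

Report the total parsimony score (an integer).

9

site 0, node GM: G={C} ∩ M={C} → {C} (+0)
site 0, node NQ: N={G} ∩ Q={G} → {G} (+0)
site 0, node GMNQ: GM={C} ∪ NQ={G} → {C,G} (+1)
site 0, node EGMNQ: E={C} ∩ GMNQ={C,G} → {C} (+0)
site 1, node GM: G={C} ∪ M={T} → {C,T} (+1)
site 1, node NQ: N={T} ∪ Q={G} → {G,T} (+1)
site 1, node GMNQ: GM={C,T} ∩ NQ={G,T} → {T} (+0)
site 1, node EGMNQ: E={T} ∩ GMNQ={T} → {T} (+0)
site 2, node GM: G={C} ∪ M={G} → {C,G} (+1)
site 2, node NQ: N={A} ∪ Q={G} → {A,G} (+1)
site 2, node GMNQ: GM={C,G} ∩ NQ={A,G} → {G} (+0)
site 2, node EGMNQ: E={G} ∩ GMNQ={G} → {G} (+0)
site 3, node GM: G={G} ∪ M={A} → {A,G} (+1)
site 3, node NQ: N={G} ∩ Q={G} → {G} (+0)
site 3, node GMNQ: GM={A,G} ∩ NQ={G} → {G} (+0)
site 3, node EGMNQ: E={A} ∪ GMNQ={G} → {A,G} (+1)
site 4, node GM: G={A} ∩ M={A} → {A} (+0)
site 4, node NQ: N={A} ∪ Q={T} → {A,T} (+1)
site 4, node GMNQ: GM={A} ∩ NQ={A,T} → {A} (+0)
site 4, node EGMNQ: E={T} ∪ GMNQ={A} → {A,T} (+1)
per-site changes: [1, 2, 2, 2, 2]; total = 9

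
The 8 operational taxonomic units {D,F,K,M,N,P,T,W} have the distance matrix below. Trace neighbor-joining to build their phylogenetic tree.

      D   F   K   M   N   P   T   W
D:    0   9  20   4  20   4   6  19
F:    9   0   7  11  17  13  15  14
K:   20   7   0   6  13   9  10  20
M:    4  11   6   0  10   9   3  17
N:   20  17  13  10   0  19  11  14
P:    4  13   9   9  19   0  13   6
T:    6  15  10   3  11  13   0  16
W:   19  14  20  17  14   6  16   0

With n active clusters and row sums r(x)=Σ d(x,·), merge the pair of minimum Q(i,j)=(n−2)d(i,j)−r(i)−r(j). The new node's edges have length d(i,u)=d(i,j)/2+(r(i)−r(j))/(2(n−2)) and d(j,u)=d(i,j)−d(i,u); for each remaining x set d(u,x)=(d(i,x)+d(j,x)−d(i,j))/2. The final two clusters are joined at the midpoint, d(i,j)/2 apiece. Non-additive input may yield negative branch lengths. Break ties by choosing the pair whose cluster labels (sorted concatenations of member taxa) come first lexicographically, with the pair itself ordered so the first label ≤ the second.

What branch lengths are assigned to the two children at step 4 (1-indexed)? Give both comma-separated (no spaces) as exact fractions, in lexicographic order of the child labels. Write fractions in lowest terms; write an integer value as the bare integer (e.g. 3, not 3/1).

step 1: merge (P,W) at d=6, Q=-143; branch lengths P→1/4, W→23/4; new cluster PW
  updated: d(D,PW)=17/2, d(F,PW)=21/2, d(K,PW)=23/2, d(M,PW)=10, d(N,PW)=27/2, d(PW,T)=23/2
step 2: merge (F,K) at d=7, Q=-102; branch lengths F→37/10, K→33/10; new cluster FK
  updated: d(D,FK)=11, d(FK,M)=5, d(FK,N)=23/2, d(FK,PW)=15/2, d(FK,T)=9
step 3: merge (D,PW) at d=17/2, Q=-133/2; branch lengths D→65/16, PW→71/16; new cluster DPW
  updated: d(DPW,FK)=5, d(DPW,M)=11/4, d(DPW,N)=25/2, d(DPW,T)=9/2
step 4: merge (FK,N) at d=23/2, Q=-41; branch lengths FK→10/3, N→49/6; new cluster FKN
  updated: d(DPW,FKN)=3, d(FKN,M)=7/4, d(FKN,T)=17/4
step 5: merge (DPW,FKN) at d=3, Q=-53/4; branch lengths DPW→29/16, FKN→19/16; new cluster DFKNPW
  updated: d(DFKNPW,M)=3/4, d(DFKNPW,T)=23/8
step 6: merge (DFKNPW,M) at d=3/4, Q=-53/8; branch lengths DFKNPW→5/16, M→7/16; new cluster DFKMNPW
  updated: d(DFKMNPW,T)=41/16
step 7: merge (DFKMNPW,T) at d=41/16; branch lengths DFKMNPW→41/32, T→41/32; new cluster DFKMNPTW
final tree: ((((D:65/16,(P:1/4,W:23/4):71/16):29/16,((F:37/10,K:33/10):10/3,N:49/6):19/16):5/16,M:7/16):41/32,T:41/32)
total length: 629/16

10/3,49/6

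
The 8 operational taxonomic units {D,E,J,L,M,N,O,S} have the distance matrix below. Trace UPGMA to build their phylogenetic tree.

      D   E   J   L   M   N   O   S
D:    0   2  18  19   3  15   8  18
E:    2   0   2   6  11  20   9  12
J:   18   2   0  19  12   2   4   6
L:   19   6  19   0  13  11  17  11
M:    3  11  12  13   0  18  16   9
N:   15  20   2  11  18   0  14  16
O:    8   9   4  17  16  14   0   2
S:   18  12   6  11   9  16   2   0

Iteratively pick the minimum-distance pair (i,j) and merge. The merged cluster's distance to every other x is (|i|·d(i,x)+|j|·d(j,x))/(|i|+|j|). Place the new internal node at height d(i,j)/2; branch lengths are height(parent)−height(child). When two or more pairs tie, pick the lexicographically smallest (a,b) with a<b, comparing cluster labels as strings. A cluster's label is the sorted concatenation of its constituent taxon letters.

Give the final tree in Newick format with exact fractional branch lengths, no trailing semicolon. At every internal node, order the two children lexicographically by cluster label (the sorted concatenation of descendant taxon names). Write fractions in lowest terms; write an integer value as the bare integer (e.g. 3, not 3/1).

1. join D+E (d=2) ⇒ DE; edges |D|=1, |E|=1
  updated: d(DE,J)=10, d(DE,L)=25/2, d(DE,M)=7, d(DE,N)=35/2, d(DE,O)=17/2, d(DE,S)=15
2. join J+N (d=2) ⇒ JN; edges |J|=1, |N|=1
  updated: d(DE,JN)=55/4, d(JN,L)=15, d(JN,M)=15, d(JN,O)=9, d(JN,S)=11
3. join O+S (d=2) ⇒ OS; edges |O|=1, |S|=1
  updated: d(DE,OS)=47/4, d(JN,OS)=10, d(L,OS)=14, d(M,OS)=25/2
4. join DE+M (d=7) ⇒ DEM; edges |DE|=5/2, |M|=7/2
  updated: d(DEM,JN)=85/6, d(DEM,L)=38/3, d(DEM,OS)=12
5. join JN+OS (d=10) ⇒ JNOS; edges |JN|=4, |OS|=4
  updated: d(DEM,JNOS)=157/12, d(JNOS,L)=29/2
6. join DEM+L (d=38/3) ⇒ DELM; edges |DEM|=17/6, |L|=19/3
  updated: d(DELM,JNOS)=215/16
7. join DELM+JNOS (d=215/16) ⇒ DEJLMNOS; edges |DELM|=37/96, |JNOS|=55/32
final tree: ((((D:1,E:1):5/2,M:7/2):17/6,L:19/3):37/96,((J:1,N:1):4,(O:1,S:1):4):55/32)
total length: 1501/48

((((D:1,E:1):5/2,M:7/2):17/6,L:19/3):37/96,((J:1,N:1):4,(O:1,S:1):4):55/32)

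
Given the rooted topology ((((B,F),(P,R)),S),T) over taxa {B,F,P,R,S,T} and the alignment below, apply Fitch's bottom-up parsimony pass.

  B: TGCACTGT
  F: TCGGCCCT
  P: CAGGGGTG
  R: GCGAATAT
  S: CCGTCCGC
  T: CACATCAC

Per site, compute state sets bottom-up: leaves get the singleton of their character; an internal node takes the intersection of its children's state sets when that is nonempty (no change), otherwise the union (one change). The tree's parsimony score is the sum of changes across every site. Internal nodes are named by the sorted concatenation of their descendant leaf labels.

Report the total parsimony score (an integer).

site 0, node BF: B={T} ∩ F={T} → {T} (+0)
site 0, node PR: P={C} ∪ R={G} → {C,G} (+1)
site 0, node BFPR: BF={T} ∪ PR={C,G} → {C,G,T} (+1)
site 0, node BFPRS: BFPR={C,G,T} ∩ S={C} → {C} (+0)
site 0, node BFPRST: BFPRS={C} ∩ T={C} → {C} (+0)
site 1, node BF: B={G} ∪ F={C} → {C,G} (+1)
site 1, node PR: P={A} ∪ R={C} → {A,C} (+1)
site 1, node BFPR: BF={C,G} ∩ PR={A,C} → {C} (+0)
site 1, node BFPRS: BFPR={C} ∩ S={C} → {C} (+0)
site 1, node BFPRST: BFPRS={C} ∪ T={A} → {A,C} (+1)
site 2, node BF: B={C} ∪ F={G} → {C,G} (+1)
site 2, node PR: P={G} ∩ R={G} → {G} (+0)
site 2, node BFPR: BF={C,G} ∩ PR={G} → {G} (+0)
site 2, node BFPRS: BFPR={G} ∩ S={G} → {G} (+0)
site 2, node BFPRST: BFPRS={G} ∪ T={C} → {C,G} (+1)
site 3, node BF: B={A} ∪ F={G} → {A,G} (+1)
site 3, node PR: P={G} ∪ R={A} → {A,G} (+1)
site 3, node BFPR: BF={A,G} ∩ PR={A,G} → {A,G} (+0)
site 3, node BFPRS: BFPR={A,G} ∪ S={T} → {A,G,T} (+1)
site 3, node BFPRST: BFPRS={A,G,T} ∩ T={A} → {A} (+0)
site 4, node BF: B={C} ∩ F={C} → {C} (+0)
site 4, node PR: P={G} ∪ R={A} → {A,G} (+1)
site 4, node BFPR: BF={C} ∪ PR={A,G} → {A,C,G} (+1)
site 4, node BFPRS: BFPR={A,C,G} ∩ S={C} → {C} (+0)
site 4, node BFPRST: BFPRS={C} ∪ T={T} → {C,T} (+1)
site 5, node BF: B={T} ∪ F={C} → {C,T} (+1)
site 5, node PR: P={G} ∪ R={T} → {G,T} (+1)
site 5, node BFPR: BF={C,T} ∩ PR={G,T} → {T} (+0)
site 5, node BFPRS: BFPR={T} ∪ S={C} → {C,T} (+1)
site 5, node BFPRST: BFPRS={C,T} ∩ T={C} → {C} (+0)
site 6, node BF: B={G} ∪ F={C} → {C,G} (+1)
site 6, node PR: P={T} ∪ R={A} → {A,T} (+1)
site 6, node BFPR: BF={C,G} ∪ PR={A,T} → {A,C,G,T} (+1)
site 6, node BFPRS: BFPR={A,C,G,T} ∩ S={G} → {G} (+0)
site 6, node BFPRST: BFPRS={G} ∪ T={A} → {A,G} (+1)
site 7, node BF: B={T} ∩ F={T} → {T} (+0)
site 7, node PR: P={G} ∪ R={T} → {G,T} (+1)
site 7, node BFPR: BF={T} ∩ PR={G,T} → {T} (+0)
site 7, node BFPRS: BFPR={T} ∪ S={C} → {C,T} (+1)
site 7, node BFPRST: BFPRS={C,T} ∩ T={C} → {C} (+0)
per-site changes: [2, 3, 2, 3, 3, 3, 4, 2]; total = 22

22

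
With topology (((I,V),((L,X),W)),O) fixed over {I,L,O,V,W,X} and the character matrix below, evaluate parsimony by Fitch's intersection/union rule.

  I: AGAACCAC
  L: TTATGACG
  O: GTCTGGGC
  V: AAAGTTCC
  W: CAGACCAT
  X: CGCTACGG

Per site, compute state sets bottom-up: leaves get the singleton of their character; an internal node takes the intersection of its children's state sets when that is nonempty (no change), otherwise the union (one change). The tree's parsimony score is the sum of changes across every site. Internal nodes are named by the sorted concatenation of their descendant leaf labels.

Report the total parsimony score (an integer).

[col 0] IV: children I:{A}, V:{A} ∩→ {A}; cost 0
[col 0] LX: children L:{T}, X:{C} ∪→ {C,T}; cost 1
[col 0] LWX: children LX:{C,T}, W:{C} ∩→ {C}; cost 0
[col 0] ILVWX: children IV:{A}, LWX:{C} ∪→ {A,C}; cost 1
[col 0] ILOVWX: children ILVWX:{A,C}, O:{G} ∪→ {A,C,G}; cost 1
[col 1] IV: children I:{G}, V:{A} ∪→ {A,G}; cost 1
[col 1] LX: children L:{T}, X:{G} ∪→ {G,T}; cost 1
[col 1] LWX: children LX:{G,T}, W:{A} ∪→ {A,G,T}; cost 1
[col 1] ILVWX: children IV:{A,G}, LWX:{A,G,T} ∩→ {A,G}; cost 0
[col 1] ILOVWX: children ILVWX:{A,G}, O:{T} ∪→ {A,G,T}; cost 1
[col 2] IV: children I:{A}, V:{A} ∩→ {A}; cost 0
[col 2] LX: children L:{A}, X:{C} ∪→ {A,C}; cost 1
[col 2] LWX: children LX:{A,C}, W:{G} ∪→ {A,C,G}; cost 1
[col 2] ILVWX: children IV:{A}, LWX:{A,C,G} ∩→ {A}; cost 0
[col 2] ILOVWX: children ILVWX:{A}, O:{C} ∪→ {A,C}; cost 1
[col 3] IV: children I:{A}, V:{G} ∪→ {A,G}; cost 1
[col 3] LX: children L:{T}, X:{T} ∩→ {T}; cost 0
[col 3] LWX: children LX:{T}, W:{A} ∪→ {A,T}; cost 1
[col 3] ILVWX: children IV:{A,G}, LWX:{A,T} ∩→ {A}; cost 0
[col 3] ILOVWX: children ILVWX:{A}, O:{T} ∪→ {A,T}; cost 1
[col 4] IV: children I:{C}, V:{T} ∪→ {C,T}; cost 1
[col 4] LX: children L:{G}, X:{A} ∪→ {A,G}; cost 1
[col 4] LWX: children LX:{A,G}, W:{C} ∪→ {A,C,G}; cost 1
[col 4] ILVWX: children IV:{C,T}, LWX:{A,C,G} ∩→ {C}; cost 0
[col 4] ILOVWX: children ILVWX:{C}, O:{G} ∪→ {C,G}; cost 1
[col 5] IV: children I:{C}, V:{T} ∪→ {C,T}; cost 1
[col 5] LX: children L:{A}, X:{C} ∪→ {A,C}; cost 1
[col 5] LWX: children LX:{A,C}, W:{C} ∩→ {C}; cost 0
[col 5] ILVWX: children IV:{C,T}, LWX:{C} ∩→ {C}; cost 0
[col 5] ILOVWX: children ILVWX:{C}, O:{G} ∪→ {C,G}; cost 1
[col 6] IV: children I:{A}, V:{C} ∪→ {A,C}; cost 1
[col 6] LX: children L:{C}, X:{G} ∪→ {C,G}; cost 1
[col 6] LWX: children LX:{C,G}, W:{A} ∪→ {A,C,G}; cost 1
[col 6] ILVWX: children IV:{A,C}, LWX:{A,C,G} ∩→ {A,C}; cost 0
[col 6] ILOVWX: children ILVWX:{A,C}, O:{G} ∪→ {A,C,G}; cost 1
[col 7] IV: children I:{C}, V:{C} ∩→ {C}; cost 0
[col 7] LX: children L:{G}, X:{G} ∩→ {G}; cost 0
[col 7] LWX: children LX:{G}, W:{T} ∪→ {G,T}; cost 1
[col 7] ILVWX: children IV:{C}, LWX:{G,T} ∪→ {C,G,T}; cost 1
[col 7] ILOVWX: children ILVWX:{C,G,T}, O:{C} ∩→ {C}; cost 0
per-site changes: [3, 4, 3, 3, 4, 3, 4, 2]; total = 26

26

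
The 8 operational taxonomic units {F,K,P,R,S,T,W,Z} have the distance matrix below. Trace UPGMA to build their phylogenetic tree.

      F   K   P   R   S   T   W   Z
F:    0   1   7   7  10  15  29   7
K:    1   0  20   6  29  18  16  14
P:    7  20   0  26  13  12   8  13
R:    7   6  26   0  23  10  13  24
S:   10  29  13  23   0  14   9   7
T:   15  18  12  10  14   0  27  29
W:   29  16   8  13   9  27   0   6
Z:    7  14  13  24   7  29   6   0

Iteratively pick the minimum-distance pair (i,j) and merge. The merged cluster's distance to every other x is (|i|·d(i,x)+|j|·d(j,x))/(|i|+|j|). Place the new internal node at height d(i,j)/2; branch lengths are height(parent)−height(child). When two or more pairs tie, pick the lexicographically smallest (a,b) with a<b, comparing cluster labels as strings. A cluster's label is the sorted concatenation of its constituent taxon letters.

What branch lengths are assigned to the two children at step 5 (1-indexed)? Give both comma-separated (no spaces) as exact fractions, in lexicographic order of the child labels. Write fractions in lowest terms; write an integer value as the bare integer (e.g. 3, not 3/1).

17/3,5/3

1. join F+K (d=1) ⇒ FK; edges |F|=1/2, |K|=1/2
  updated: d(FK,P)=27/2, d(FK,R)=13/2, d(FK,S)=39/2, d(FK,T)=33/2, d(FK,W)=45/2, d(FK,Z)=21/2
2. join W+Z (d=6) ⇒ WZ; edges |W|=3, |Z|=3
  updated: d(FK,WZ)=33/2, d(P,WZ)=21/2, d(R,WZ)=37/2, d(S,WZ)=8, d(T,WZ)=28
3. join FK+R (d=13/2) ⇒ FKR; edges |FK|=11/4, |R|=13/4
  updated: d(FKR,P)=53/3, d(FKR,S)=62/3, d(FKR,T)=43/3, d(FKR,WZ)=103/6
4. join S+WZ (d=8) ⇒ SWZ; edges |S|=4, |WZ|=1
  updated: d(FKR,SWZ)=55/3, d(P,SWZ)=34/3, d(SWZ,T)=70/3
5. join P+SWZ (d=34/3) ⇒ PSWZ; edges |P|=17/3, |SWZ|=5/3
  updated: d(FKR,PSWZ)=109/6, d(PSWZ,T)=41/2
6. join FKR+T (d=43/3) ⇒ FKRT; edges |FKR|=47/12, |T|=43/6
  updated: d(FKRT,PSWZ)=75/4
7. join FKRT+PSWZ (d=75/4) ⇒ FKPRSTWZ; edges |FKRT|=53/24, |PSWZ|=89/24
final tree: ((((F:1/2,K:1/2):11/4,R:13/4):47/12,T:43/6):53/24,(P:17/3,(S:4,(W:3,Z:3):1):5/3):89/24)
total length: 127/3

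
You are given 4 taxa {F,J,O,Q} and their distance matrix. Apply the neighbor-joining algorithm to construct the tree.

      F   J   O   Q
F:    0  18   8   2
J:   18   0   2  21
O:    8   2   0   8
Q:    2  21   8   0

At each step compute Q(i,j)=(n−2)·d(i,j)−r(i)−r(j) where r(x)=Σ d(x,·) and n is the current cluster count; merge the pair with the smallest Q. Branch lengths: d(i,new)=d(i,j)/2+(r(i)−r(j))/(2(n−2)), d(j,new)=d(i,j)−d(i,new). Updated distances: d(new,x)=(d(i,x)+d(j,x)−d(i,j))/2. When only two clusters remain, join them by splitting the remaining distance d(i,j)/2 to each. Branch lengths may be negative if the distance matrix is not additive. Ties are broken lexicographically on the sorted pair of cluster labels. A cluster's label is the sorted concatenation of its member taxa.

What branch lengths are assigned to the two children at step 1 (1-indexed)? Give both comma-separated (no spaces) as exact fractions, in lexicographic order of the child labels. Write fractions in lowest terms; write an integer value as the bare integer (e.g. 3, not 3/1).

1/4,7/4

iteration 1: select F,Q (d=2, Q=-55); attach at lengths (1/4, 7/4); label the merged cluster FQ
  updated: d(FQ,J)=37/2, d(FQ,O)=7
iteration 2: select FQ,J (d=37/2, Q=-55/2); attach at lengths (47/4, 27/4); label the merged cluster FJQ
  updated: d(FJQ,O)=-19/4
iteration 3: select FJQ,O (d=-19/4); attach at lengths (-19/8, -19/8); label the merged cluster FJOQ
final tree: (((F:1/4,Q:7/4):47/4,J:27/4):-19/8,O:-19/8)
total length: 63/4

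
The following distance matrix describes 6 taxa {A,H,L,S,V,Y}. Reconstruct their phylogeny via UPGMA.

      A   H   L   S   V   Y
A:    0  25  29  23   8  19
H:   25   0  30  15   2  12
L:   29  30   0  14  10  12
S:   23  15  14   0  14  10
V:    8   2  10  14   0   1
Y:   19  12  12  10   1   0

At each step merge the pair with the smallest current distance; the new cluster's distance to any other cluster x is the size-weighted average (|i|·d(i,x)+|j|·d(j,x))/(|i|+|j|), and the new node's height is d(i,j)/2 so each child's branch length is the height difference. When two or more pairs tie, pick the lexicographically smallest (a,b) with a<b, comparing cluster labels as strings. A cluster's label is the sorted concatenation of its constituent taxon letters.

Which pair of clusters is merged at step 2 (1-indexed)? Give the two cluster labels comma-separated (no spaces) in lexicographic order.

step 1: merge (V,Y) at d=1; branch lengths V→1/2, Y→1/2; new cluster VY
  updated: d(A,VY)=27/2, d(H,VY)=7, d(L,VY)=11, d(S,VY)=12
step 2: merge (H,VY) at d=7; branch lengths H→7/2, VY→3; new cluster HVY
  updated: d(A,HVY)=52/3, d(HVY,L)=52/3, d(HVY,S)=13
step 3: merge (HVY,S) at d=13; branch lengths HVY→3, S→13/2; new cluster HSVY
  updated: d(A,HSVY)=75/4, d(HSVY,L)=33/2
step 4: merge (HSVY,L) at d=33/2; branch lengths HSVY→7/4, L→33/4; new cluster HLSVY
  updated: d(A,HLSVY)=104/5
step 5: merge (A,HLSVY) at d=104/5; branch lengths A→52/5, HLSVY→43/20; new cluster AHLSVY
final tree: (A:52/5,(((H:7/2,(V:1/2,Y:1/2):3):3,S:13/2):7/4,L:33/4):43/20)
total length: 791/20

H,VY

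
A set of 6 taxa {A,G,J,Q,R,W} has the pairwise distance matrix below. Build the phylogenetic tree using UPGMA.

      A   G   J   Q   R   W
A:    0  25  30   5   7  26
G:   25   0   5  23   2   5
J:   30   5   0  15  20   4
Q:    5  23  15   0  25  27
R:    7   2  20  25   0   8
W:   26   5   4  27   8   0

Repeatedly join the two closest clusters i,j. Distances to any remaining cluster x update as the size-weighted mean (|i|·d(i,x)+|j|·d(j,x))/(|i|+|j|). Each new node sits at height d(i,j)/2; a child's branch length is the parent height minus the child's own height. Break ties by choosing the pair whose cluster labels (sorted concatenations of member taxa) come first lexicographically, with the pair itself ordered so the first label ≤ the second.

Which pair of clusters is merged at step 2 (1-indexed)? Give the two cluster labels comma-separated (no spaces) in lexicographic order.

J,W

1. join G+R (d=2) ⇒ GR; edges |G|=1, |R|=1
  updated: d(A,GR)=16, d(GR,J)=25/2, d(GR,Q)=24, d(GR,W)=13/2
2. join J+W (d=4) ⇒ JW; edges |J|=2, |W|=2
  updated: d(A,JW)=28, d(GR,JW)=19/2, d(JW,Q)=21
3. join A+Q (d=5) ⇒ AQ; edges |A|=5/2, |Q|=5/2
  updated: d(AQ,GR)=20, d(AQ,JW)=49/2
4. join GR+JW (d=19/2) ⇒ GJRW; edges |GR|=15/4, |JW|=11/4
  updated: d(AQ,GJRW)=89/4
5. join AQ+GJRW (d=89/4) ⇒ AGJQRW; edges |AQ|=69/8, |GJRW|=51/8
final tree: ((A:5/2,Q:5/2):69/8,((G:1,R:1):15/4,(J:2,W:2):11/4):51/8)
total length: 65/2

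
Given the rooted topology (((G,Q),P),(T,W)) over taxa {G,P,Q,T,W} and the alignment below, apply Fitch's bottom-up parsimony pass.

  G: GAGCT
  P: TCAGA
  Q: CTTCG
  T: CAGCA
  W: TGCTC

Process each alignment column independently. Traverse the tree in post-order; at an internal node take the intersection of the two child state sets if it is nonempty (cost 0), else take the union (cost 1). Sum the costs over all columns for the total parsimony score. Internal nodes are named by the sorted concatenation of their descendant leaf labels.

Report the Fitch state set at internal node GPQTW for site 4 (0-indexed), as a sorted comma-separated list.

A

[col 0] GQ: children G:{G}, Q:{C} ∪→ {C,G}; cost 1
[col 0] GPQ: children GQ:{C,G}, P:{T} ∪→ {C,G,T}; cost 1
[col 0] TW: children T:{C}, W:{T} ∪→ {C,T}; cost 1
[col 0] GPQTW: children GPQ:{C,G,T}, TW:{C,T} ∩→ {C,T}; cost 0
[col 1] GQ: children G:{A}, Q:{T} ∪→ {A,T}; cost 1
[col 1] GPQ: children GQ:{A,T}, P:{C} ∪→ {A,C,T}; cost 1
[col 1] TW: children T:{A}, W:{G} ∪→ {A,G}; cost 1
[col 1] GPQTW: children GPQ:{A,C,T}, TW:{A,G} ∩→ {A}; cost 0
[col 2] GQ: children G:{G}, Q:{T} ∪→ {G,T}; cost 1
[col 2] GPQ: children GQ:{G,T}, P:{A} ∪→ {A,G,T}; cost 1
[col 2] TW: children T:{G}, W:{C} ∪→ {C,G}; cost 1
[col 2] GPQTW: children GPQ:{A,G,T}, TW:{C,G} ∩→ {G}; cost 0
[col 3] GQ: children G:{C}, Q:{C} ∩→ {C}; cost 0
[col 3] GPQ: children GQ:{C}, P:{G} ∪→ {C,G}; cost 1
[col 3] TW: children T:{C}, W:{T} ∪→ {C,T}; cost 1
[col 3] GPQTW: children GPQ:{C,G}, TW:{C,T} ∩→ {C}; cost 0
[col 4] GQ: children G:{T}, Q:{G} ∪→ {G,T}; cost 1
[col 4] GPQ: children GQ:{G,T}, P:{A} ∪→ {A,G,T}; cost 1
[col 4] TW: children T:{A}, W:{C} ∪→ {A,C}; cost 1
[col 4] GPQTW: children GPQ:{A,G,T}, TW:{A,C} ∩→ {A}; cost 0
per-site changes: [3, 3, 3, 2, 3]; total = 14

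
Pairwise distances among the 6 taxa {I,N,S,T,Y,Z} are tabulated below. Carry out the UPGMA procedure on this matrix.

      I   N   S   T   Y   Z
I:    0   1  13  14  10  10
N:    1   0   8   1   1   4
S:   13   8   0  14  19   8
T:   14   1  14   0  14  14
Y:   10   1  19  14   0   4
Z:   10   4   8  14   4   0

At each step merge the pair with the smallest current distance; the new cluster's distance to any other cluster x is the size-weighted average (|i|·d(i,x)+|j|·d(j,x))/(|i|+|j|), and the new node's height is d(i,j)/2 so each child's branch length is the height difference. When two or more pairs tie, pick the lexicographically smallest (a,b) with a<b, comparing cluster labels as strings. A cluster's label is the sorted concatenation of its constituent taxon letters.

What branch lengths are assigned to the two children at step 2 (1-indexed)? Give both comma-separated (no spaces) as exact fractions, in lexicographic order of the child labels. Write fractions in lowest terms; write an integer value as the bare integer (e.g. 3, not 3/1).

2,2

iteration 1: select I,N (d=1); attach at lengths (1/2, 1/2); label the merged cluster IN
  updated: d(IN,S)=21/2, d(IN,T)=15/2, d(IN,Y)=11/2, d(IN,Z)=7
iteration 2: select Y,Z (d=4); attach at lengths (2, 2); label the merged cluster YZ
  updated: d(IN,YZ)=25/4, d(S,YZ)=27/2, d(T,YZ)=14
iteration 3: select IN,YZ (d=25/4); attach at lengths (21/8, 9/8); label the merged cluster INYZ
  updated: d(INYZ,S)=12, d(INYZ,T)=43/4
iteration 4: select INYZ,T (d=43/4); attach at lengths (9/4, 43/8); label the merged cluster INTYZ
  updated: d(INTYZ,S)=62/5
iteration 5: select INTYZ,S (d=62/5); attach at lengths (33/40, 31/5); label the merged cluster INSTYZ
final tree: ((((I:1/2,N:1/2):21/8,(Y:2,Z:2):9/8):9/4,T:43/8):33/40,S:31/5)
total length: 117/5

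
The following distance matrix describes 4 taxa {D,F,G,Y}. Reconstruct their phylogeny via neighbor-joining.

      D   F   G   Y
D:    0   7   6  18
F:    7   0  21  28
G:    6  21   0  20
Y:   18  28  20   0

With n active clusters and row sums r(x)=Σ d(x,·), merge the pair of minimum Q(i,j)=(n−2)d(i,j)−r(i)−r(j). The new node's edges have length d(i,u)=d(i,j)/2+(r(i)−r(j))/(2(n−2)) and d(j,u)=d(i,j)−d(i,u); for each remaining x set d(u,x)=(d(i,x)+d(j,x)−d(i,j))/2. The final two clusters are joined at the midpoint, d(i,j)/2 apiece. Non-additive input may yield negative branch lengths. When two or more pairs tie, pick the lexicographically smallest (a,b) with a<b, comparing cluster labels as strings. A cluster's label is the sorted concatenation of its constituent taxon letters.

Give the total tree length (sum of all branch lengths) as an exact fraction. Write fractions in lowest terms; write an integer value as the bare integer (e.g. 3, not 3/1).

127/4

step 1: merge (D,F) at d=7, Q=-73; branch lengths D→-11/4, F→39/4; new cluster DF
  updated: d(DF,G)=10, d(DF,Y)=39/2
step 2: merge (DF,G) at d=10, Q=-99/2; branch lengths DF→19/4, G→21/4; new cluster DFG
  updated: d(DFG,Y)=59/4
step 3: merge (DFG,Y) at d=59/4; branch lengths DFG→59/8, Y→59/8; new cluster DFGY
final tree: (((D:-11/4,F:39/4):19/4,G:21/4):59/8,Y:59/8)
total length: 127/4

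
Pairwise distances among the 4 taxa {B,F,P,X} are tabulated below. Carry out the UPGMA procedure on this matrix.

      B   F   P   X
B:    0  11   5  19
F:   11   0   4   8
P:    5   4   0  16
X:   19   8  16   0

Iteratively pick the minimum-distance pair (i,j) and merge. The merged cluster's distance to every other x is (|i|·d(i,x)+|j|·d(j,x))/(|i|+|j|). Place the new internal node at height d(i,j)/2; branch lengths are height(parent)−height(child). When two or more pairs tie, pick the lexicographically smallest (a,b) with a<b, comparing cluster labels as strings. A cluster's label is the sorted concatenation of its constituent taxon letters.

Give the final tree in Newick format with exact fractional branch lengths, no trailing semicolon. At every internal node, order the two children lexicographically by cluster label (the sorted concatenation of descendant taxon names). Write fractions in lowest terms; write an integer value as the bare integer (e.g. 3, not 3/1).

iteration 1: select F,P (d=4); attach at lengths (2, 2); label the merged cluster FP
  updated: d(B,FP)=8, d(FP,X)=12
iteration 2: select B,FP (d=8); attach at lengths (4, 2); label the merged cluster BFP
  updated: d(BFP,X)=43/3
iteration 3: select BFP,X (d=43/3); attach at lengths (19/6, 43/6); label the merged cluster BFPX
final tree: ((B:4,(F:2,P:2):2):19/6,X:43/6)
total length: 61/3

((B:4,(F:2,P:2):2):19/6,X:43/6)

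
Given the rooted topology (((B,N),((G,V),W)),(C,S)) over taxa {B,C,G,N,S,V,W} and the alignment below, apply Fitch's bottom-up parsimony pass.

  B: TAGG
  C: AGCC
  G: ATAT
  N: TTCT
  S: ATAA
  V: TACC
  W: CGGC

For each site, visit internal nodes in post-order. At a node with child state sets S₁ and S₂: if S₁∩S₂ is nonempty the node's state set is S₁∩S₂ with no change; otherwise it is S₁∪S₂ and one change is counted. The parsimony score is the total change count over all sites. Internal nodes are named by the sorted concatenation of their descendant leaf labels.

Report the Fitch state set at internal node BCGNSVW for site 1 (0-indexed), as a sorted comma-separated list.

T

site 0, node BN: B={T} ∩ N={T} → {T} (+0)
site 0, node GV: G={A} ∪ V={T} → {A,T} (+1)
site 0, node GVW: GV={A,T} ∪ W={C} → {A,C,T} (+1)
site 0, node BGNVW: BN={T} ∩ GVW={A,C,T} → {T} (+0)
site 0, node CS: C={A} ∩ S={A} → {A} (+0)
site 0, node BCGNSVW: BGNVW={T} ∪ CS={A} → {A,T} (+1)
site 1, node BN: B={A} ∪ N={T} → {A,T} (+1)
site 1, node GV: G={T} ∪ V={A} → {A,T} (+1)
site 1, node GVW: GV={A,T} ∪ W={G} → {A,G,T} (+1)
site 1, node BGNVW: BN={A,T} ∩ GVW={A,G,T} → {A,T} (+0)
site 1, node CS: C={G} ∪ S={T} → {G,T} (+1)
site 1, node BCGNSVW: BGNVW={A,T} ∩ CS={G,T} → {T} (+0)
site 2, node BN: B={G} ∪ N={C} → {C,G} (+1)
site 2, node GV: G={A} ∪ V={C} → {A,C} (+1)
site 2, node GVW: GV={A,C} ∪ W={G} → {A,C,G} (+1)
site 2, node BGNVW: BN={C,G} ∩ GVW={A,C,G} → {C,G} (+0)
site 2, node CS: C={C} ∪ S={A} → {A,C} (+1)
site 2, node BCGNSVW: BGNVW={C,G} ∩ CS={A,C} → {C} (+0)
site 3, node BN: B={G} ∪ N={T} → {G,T} (+1)
site 3, node GV: G={T} ∪ V={C} → {C,T} (+1)
site 3, node GVW: GV={C,T} ∩ W={C} → {C} (+0)
site 3, node BGNVW: BN={G,T} ∪ GVW={C} → {C,G,T} (+1)
site 3, node CS: C={C} ∪ S={A} → {A,C} (+1)
site 3, node BCGNSVW: BGNVW={C,G,T} ∩ CS={A,C} → {C} (+0)
per-site changes: [3, 4, 4, 4]; total = 15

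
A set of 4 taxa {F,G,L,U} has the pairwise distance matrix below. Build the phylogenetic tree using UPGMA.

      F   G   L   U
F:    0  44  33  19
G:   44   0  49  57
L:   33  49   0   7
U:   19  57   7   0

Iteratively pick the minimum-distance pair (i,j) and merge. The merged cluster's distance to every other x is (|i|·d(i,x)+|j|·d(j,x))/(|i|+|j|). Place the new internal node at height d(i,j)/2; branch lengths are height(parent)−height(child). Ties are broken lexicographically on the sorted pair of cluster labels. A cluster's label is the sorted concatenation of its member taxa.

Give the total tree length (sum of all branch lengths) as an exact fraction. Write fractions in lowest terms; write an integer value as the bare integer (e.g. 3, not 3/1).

step 1: merge (L,U) at d=7; branch lengths L→7/2, U→7/2; new cluster LU
  updated: d(F,LU)=26, d(G,LU)=53
step 2: merge (F,LU) at d=26; branch lengths F→13, LU→19/2; new cluster FLU
  updated: d(FLU,G)=50
step 3: merge (FLU,G) at d=50; branch lengths FLU→12, G→25; new cluster FGLU
final tree: ((F:13,(L:7/2,U:7/2):19/2):12,G:25)
total length: 133/2

133/2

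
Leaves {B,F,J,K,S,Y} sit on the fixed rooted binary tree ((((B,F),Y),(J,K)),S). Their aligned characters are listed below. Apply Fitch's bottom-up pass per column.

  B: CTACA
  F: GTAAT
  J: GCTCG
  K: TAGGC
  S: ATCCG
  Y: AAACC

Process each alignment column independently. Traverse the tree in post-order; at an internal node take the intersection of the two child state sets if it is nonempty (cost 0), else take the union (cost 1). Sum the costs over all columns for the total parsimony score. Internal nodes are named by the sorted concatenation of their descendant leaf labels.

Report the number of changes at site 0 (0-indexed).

site 0, node BF: B={C} ∪ F={G} → {C,G} (+1)
site 0, node BFY: BF={C,G} ∪ Y={A} → {A,C,G} (+1)
site 0, node JK: J={G} ∪ K={T} → {G,T} (+1)
site 0, node BFJKY: BFY={A,C,G} ∩ JK={G,T} → {G} (+0)
site 0, node BFJKSY: BFJKY={G} ∪ S={A} → {A,G} (+1)
site 1, node BF: B={T} ∩ F={T} → {T} (+0)
site 1, node BFY: BF={T} ∪ Y={A} → {A,T} (+1)
site 1, node JK: J={C} ∪ K={A} → {A,C} (+1)
site 1, node BFJKY: BFY={A,T} ∩ JK={A,C} → {A} (+0)
site 1, node BFJKSY: BFJKY={A} ∪ S={T} → {A,T} (+1)
site 2, node BF: B={A} ∩ F={A} → {A} (+0)
site 2, node BFY: BF={A} ∩ Y={A} → {A} (+0)
site 2, node JK: J={T} ∪ K={G} → {G,T} (+1)
site 2, node BFJKY: BFY={A} ∪ JK={G,T} → {A,G,T} (+1)
site 2, node BFJKSY: BFJKY={A,G,T} ∪ S={C} → {A,C,G,T} (+1)
site 3, node BF: B={C} ∪ F={A} → {A,C} (+1)
site 3, node BFY: BF={A,C} ∩ Y={C} → {C} (+0)
site 3, node JK: J={C} ∪ K={G} → {C,G} (+1)
site 3, node BFJKY: BFY={C} ∩ JK={C,G} → {C} (+0)
site 3, node BFJKSY: BFJKY={C} ∩ S={C} → {C} (+0)
site 4, node BF: B={A} ∪ F={T} → {A,T} (+1)
site 4, node BFY: BF={A,T} ∪ Y={C} → {A,C,T} (+1)
site 4, node JK: J={G} ∪ K={C} → {C,G} (+1)
site 4, node BFJKY: BFY={A,C,T} ∩ JK={C,G} → {C} (+0)
site 4, node BFJKSY: BFJKY={C} ∪ S={G} → {C,G} (+1)
per-site changes: [4, 3, 3, 2, 4]; total = 16

4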